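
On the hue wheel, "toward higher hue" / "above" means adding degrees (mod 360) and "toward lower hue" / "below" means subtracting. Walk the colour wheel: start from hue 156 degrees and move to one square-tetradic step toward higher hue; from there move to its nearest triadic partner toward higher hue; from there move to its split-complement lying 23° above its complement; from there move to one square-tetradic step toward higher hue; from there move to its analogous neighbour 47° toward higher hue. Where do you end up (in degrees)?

square ↑ +90°: 156 + 90 = 246°
triadic ↑ +120°: 246 + 120 = 366 → 366 − 360 = 6°
split-comp 23° ↑ +203°: 6 + 203 = 209°
square ↑ +90°: 209 + 90 = 299°
analog 47° ↑ +47°: 299 + 47 = 346°

346°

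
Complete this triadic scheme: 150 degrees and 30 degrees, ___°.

A triad places three hues 120° apart.
The full set through 30° is {30°, 150°, 270°}.
Given {30°, 150°}, the missing hue is 270°.

270°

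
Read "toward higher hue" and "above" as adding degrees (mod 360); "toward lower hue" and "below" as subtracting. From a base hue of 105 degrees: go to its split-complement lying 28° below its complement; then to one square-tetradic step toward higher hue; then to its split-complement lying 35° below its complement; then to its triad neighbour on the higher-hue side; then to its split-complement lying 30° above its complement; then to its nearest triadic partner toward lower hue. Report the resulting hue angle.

342°

105 + 152 = 257°   (split-comp 28° ↓)
257 + 90 = 347°   (square ↑)
347 + 145 = 492 → 492 − 360 = 132°   (split-comp 35° ↓)
132 + 120 = 252°   (triadic ↑)
252 + 210 = 462 → 462 − 360 = 102°   (split-comp 30° ↑)
102 − 120 = -18 → -18 + 360 = 342°   (triadic ↓)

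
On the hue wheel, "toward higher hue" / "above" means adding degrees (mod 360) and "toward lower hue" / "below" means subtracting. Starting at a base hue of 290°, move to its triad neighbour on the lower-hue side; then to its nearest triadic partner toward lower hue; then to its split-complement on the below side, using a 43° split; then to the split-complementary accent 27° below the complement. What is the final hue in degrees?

triadic ↓ −120°: 290 − 120 = 170°
triadic ↓ −120°: 170 − 120 = 50°
split-comp 43° ↓ +137°: 50 + 137 = 187°
split-comp 27° ↓ +153°: 187 + 153 = 340°

340°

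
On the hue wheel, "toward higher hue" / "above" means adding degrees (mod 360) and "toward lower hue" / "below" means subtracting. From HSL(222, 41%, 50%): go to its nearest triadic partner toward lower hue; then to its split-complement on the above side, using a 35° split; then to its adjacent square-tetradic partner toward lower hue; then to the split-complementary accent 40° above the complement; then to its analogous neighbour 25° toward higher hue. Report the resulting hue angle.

112°

−120° (triadic ↓): 222 − 120 = 102°
+215° (split-comp 35° ↑): 102 + 215 = 317°
−90° (square ↓): 317 − 90 = 227°
+220° (split-comp 40° ↑): 227 + 220 = 447 → 447 − 360 = 87°
+25° (analog 25° ↑): 87 + 25 = 112°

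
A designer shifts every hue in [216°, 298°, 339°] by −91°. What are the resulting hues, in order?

216 − 91 = 125°
298 − 91 = 207°
339 − 91 = 248°

125°, 207°, 248°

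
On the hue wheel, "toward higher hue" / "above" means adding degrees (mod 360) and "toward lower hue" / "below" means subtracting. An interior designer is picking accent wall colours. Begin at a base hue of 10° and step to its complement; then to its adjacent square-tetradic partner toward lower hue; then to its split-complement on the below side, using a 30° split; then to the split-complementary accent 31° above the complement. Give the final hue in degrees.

101°

10 + 180 = 190°   (complement)
190 − 90 = 100°   (square ↓)
100 + 150 = 250°   (split-comp 30° ↓)
250 + 211 = 461 → 461 − 360 = 101°   (split-comp 31° ↑)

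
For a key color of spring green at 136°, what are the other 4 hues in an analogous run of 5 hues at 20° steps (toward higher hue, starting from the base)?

136 + 20 = 156°
136 + 40 = 176°
136 + 60 = 196°
136 + 80 = 216°

156°, 176°, 196°, 216°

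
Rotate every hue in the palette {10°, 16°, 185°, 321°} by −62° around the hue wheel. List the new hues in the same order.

308°, 314°, 123°, 259°

10 − 62 = -52 → -52 + 360 = 308°
16 − 62 = -46 → -46 + 360 = 314°
185 − 62 = 123°
321 − 62 = 259°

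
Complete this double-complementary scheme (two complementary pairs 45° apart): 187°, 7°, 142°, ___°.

A rectangular tetradic uses two complementary pairs 45° apart: offsets 0°, 45°, 180°, 225°.
Among {7°, 142°, 187°}, 187° and 7° are a 180° pair.
The remaining hue 142° needs its own complement: 142 + 180 = 322°

322°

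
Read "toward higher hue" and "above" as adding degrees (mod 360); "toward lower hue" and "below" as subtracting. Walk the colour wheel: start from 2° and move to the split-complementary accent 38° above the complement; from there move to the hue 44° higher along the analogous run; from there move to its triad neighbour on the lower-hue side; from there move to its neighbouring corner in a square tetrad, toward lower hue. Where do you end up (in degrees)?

split-comp 38° ↑ +218°: 2 + 218 = 220°
analog 44° ↑ +44°: 220 + 44 = 264°
triadic ↓ −120°: 264 − 120 = 144°
square ↓ −90°: 144 − 90 = 54°

54°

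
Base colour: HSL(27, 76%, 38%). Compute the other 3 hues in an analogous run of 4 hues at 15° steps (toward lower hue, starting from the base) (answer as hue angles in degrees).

12°, 357° and 342°

Analogous hues sit every 15° along the wheel.
27 − 15 = 12°
27 − 30 = -3 → -3 + 360 = 357°
27 − 45 = -18 → -18 + 360 = 342°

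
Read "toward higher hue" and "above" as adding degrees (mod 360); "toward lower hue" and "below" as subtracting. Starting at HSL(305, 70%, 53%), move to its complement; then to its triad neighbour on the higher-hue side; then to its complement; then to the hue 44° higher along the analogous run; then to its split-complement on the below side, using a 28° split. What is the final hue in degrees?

261°

305 + 180 = 485 → 485 − 360 = 125°   (complement)
125 + 120 = 245°   (triadic ↑)
245 + 180 = 425 → 425 − 360 = 65°   (complement)
65 + 44 = 109°   (analog 44° ↑)
109 + 152 = 261°   (split-comp 28° ↓)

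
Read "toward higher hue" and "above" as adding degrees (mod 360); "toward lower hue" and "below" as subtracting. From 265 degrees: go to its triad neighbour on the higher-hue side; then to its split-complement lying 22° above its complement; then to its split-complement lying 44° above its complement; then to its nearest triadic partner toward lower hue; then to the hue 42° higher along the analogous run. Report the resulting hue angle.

triadic ↑ +120°: 265 + 120 = 385 → 385 − 360 = 25°
split-comp 22° ↑ +202°: 25 + 202 = 227°
split-comp 44° ↑ +224°: 227 + 224 = 451 → 451 − 360 = 91°
triadic ↓ −120°: 91 − 120 = -29 → -29 + 360 = 331°
analog 42° ↑ +42°: 331 + 42 = 373 → 373 − 360 = 13°

13°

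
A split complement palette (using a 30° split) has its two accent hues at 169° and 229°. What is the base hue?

19°

The accents sit 30° either side of the complement, so the complement is their short-arc midpoint on the wheel.
Short-arc midpoint of 169° and 229°: 199°.
Base is 180° from the complement: 199 − 180 = 19°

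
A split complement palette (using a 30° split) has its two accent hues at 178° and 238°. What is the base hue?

28°

The accents sit 30° either side of the complement, so the complement is their short-arc midpoint on the wheel.
Short-arc midpoint of 178° and 238°: 208°.
Base is 180° from the complement: 208 − 180 = 28°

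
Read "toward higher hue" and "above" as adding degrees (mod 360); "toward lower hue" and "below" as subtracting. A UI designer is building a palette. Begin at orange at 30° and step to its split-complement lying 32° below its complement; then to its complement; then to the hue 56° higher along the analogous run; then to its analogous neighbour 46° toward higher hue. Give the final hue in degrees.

100°

+148° (split-comp 32° ↓): 30 + 148 = 178°
+180° (complement): 178 + 180 = 358°
+56° (analog 56° ↑): 358 + 56 = 414 → 414 − 360 = 54°
+46° (analog 46° ↑): 54 + 46 = 100°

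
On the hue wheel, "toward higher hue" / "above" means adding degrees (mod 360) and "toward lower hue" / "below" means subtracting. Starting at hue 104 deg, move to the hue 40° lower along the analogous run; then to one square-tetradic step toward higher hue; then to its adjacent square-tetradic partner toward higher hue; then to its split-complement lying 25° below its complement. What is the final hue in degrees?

−40° (analog 40° ↓): 104 − 40 = 64°
+90° (square ↑): 64 + 90 = 154°
+90° (square ↑): 154 + 90 = 244°
+155° (split-comp 25° ↓): 244 + 155 = 399 → 399 − 360 = 39°

39°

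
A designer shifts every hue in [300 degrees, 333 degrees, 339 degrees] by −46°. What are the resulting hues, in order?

254°, 287°, 293°

300 − 46 = 254°
333 − 46 = 287°
339 − 46 = 293°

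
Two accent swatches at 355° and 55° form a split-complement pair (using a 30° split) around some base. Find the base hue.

The accents sit 30° either side of the complement, so the complement is their short-arc midpoint on the wheel.
Short-arc midpoint of 355° and 55°: 25°.
Base is 180° from the complement: 25 − 180 = -155 → -155 + 360 = 205°

205°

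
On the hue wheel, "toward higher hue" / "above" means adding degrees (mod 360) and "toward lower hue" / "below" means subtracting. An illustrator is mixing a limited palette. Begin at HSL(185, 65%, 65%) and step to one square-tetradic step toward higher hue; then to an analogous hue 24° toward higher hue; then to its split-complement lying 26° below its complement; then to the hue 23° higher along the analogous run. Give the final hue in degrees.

116°

square ↑ +90°: 185 + 90 = 275°
analog 24° ↑ +24°: 275 + 24 = 299°
split-comp 26° ↓ +154°: 299 + 154 = 453 → 453 − 360 = 93°
analog 23° ↑ +23°: 93 + 23 = 116°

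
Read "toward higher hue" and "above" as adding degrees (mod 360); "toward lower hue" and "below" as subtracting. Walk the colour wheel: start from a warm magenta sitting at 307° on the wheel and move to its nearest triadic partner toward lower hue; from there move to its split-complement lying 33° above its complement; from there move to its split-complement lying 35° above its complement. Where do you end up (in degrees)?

triadic ↓ −120°: 307 − 120 = 187°
split-comp 33° ↑ +213°: 187 + 213 = 400 → 400 − 360 = 40°
split-comp 35° ↑ +215°: 40 + 215 = 255°

255°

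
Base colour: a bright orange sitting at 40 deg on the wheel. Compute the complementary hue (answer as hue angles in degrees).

220°

40 + 180 = 220°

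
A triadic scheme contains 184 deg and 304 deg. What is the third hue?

64°

A triad spaces three hues 120° apart.
The full set is {64°, 184°, 304°}.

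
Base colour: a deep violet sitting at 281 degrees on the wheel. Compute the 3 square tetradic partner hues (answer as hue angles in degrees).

11°, 101°, and 191°

A square tetradic scheme places four hues every 90°.
281 + 90 = 371 → 371 − 360 = 11°
281 + 180 = 461 → 461 − 360 = 101°
281 + 270 = 551 → 551 − 360 = 191°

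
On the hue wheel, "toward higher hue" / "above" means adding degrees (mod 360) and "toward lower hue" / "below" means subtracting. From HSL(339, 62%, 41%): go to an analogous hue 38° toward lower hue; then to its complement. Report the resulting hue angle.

121°

analog 38° ↓ −38°: 339 − 38 = 301°
complement +180°: 301 + 180 = 481 → 481 − 360 = 121°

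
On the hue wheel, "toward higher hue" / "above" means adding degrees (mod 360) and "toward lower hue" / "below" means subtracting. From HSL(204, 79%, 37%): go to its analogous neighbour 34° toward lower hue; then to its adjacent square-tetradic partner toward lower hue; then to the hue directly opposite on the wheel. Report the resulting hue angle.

−34° (analog 34° ↓): 204 − 34 = 170°
−90° (square ↓): 170 − 90 = 80°
+180° (complement): 80 + 180 = 260°

260°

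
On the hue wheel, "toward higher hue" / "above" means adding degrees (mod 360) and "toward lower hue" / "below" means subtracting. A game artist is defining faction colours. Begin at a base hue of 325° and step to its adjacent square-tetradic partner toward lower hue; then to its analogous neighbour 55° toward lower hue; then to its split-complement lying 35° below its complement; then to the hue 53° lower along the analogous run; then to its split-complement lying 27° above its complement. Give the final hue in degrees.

square ↓ −90°: 325 − 90 = 235°
analog 55° ↓ −55°: 235 − 55 = 180°
split-comp 35° ↓ +145°: 180 + 145 = 325°
analog 53° ↓ −53°: 325 − 53 = 272°
split-comp 27° ↑ +207°: 272 + 207 = 479 → 479 − 360 = 119°

119°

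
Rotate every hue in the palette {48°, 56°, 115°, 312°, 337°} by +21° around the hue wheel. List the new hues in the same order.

69°, 77°, 136°, 333°, 358°

48 + 21 = 69°
56 + 21 = 77°
115 + 21 = 136°
312 + 21 = 333°
337 + 21 = 358°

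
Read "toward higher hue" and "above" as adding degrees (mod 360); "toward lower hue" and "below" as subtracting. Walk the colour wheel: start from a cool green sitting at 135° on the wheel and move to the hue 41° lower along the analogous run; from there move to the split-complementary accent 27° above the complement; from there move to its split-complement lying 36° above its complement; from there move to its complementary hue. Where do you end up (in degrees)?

337°

analog 41° ↓ −41°: 135 − 41 = 94°
split-comp 27° ↑ +207°: 94 + 207 = 301°
split-comp 36° ↑ +216°: 301 + 216 = 517 → 517 − 360 = 157°
complement +180°: 157 + 180 = 337°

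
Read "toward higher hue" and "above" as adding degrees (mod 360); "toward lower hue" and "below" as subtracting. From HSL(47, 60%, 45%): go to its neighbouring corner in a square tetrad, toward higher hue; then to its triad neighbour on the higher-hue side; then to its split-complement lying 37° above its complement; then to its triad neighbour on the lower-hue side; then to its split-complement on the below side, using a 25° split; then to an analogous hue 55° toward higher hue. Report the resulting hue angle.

204°

square ↑ +90°: 47 + 90 = 137°
triadic ↑ +120°: 137 + 120 = 257°
split-comp 37° ↑ +217°: 257 + 217 = 474 → 474 − 360 = 114°
triadic ↓ −120°: 114 − 120 = -6 → -6 + 360 = 354°
split-comp 25° ↓ +155°: 354 + 155 = 509 → 509 − 360 = 149°
analog 55° ↑ +55°: 149 + 55 = 204°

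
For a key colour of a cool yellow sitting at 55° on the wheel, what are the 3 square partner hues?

A square tetradic scheme places four hues every 90°.
55 + 90 = 145°
55 + 180 = 235°
55 + 270 = 325°

145°, 235° and 325°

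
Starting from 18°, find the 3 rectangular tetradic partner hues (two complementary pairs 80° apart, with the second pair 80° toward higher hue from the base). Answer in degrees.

18 + 80 = 98°
18 + 180 = 198°
18 + 260 = 278°

98°, 198°, and 278°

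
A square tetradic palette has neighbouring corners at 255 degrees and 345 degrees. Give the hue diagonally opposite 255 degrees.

A square tetradic scheme places four hues 90° apart; opposite corners are 180° apart.
255 + 180 = 435 → 435 − 360 = 75°

75°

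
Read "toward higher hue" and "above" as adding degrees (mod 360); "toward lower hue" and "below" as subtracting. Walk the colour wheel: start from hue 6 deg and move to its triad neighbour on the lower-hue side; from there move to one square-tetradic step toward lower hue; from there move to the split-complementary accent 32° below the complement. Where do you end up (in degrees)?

304°

6 − 120 = -114 → -114 + 360 = 246°   (triadic ↓)
246 − 90 = 156°   (square ↓)
156 + 148 = 304°   (split-comp 32° ↓)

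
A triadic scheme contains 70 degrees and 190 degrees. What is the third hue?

A triad spaces three hues 120° apart.
The full set is {70°, 190°, 310°}.

310°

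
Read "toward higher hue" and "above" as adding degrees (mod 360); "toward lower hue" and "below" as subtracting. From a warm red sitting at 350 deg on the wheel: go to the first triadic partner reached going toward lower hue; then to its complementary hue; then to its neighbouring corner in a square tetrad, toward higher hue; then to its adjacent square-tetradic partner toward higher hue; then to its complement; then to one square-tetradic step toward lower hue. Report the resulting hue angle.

320°

350 − 120 = 230°   (triadic ↓)
230 + 180 = 410 → 410 − 360 = 50°   (complement)
50 + 90 = 140°   (square ↑)
140 + 90 = 230°   (square ↑)
230 + 180 = 410 → 410 − 360 = 50°   (complement)
50 − 90 = -40 → -40 + 360 = 320°   (square ↓)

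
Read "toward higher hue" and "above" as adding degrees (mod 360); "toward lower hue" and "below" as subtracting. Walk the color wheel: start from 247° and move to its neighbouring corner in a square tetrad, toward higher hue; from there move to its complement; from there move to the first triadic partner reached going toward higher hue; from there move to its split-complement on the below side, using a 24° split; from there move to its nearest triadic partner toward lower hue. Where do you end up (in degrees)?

square ↑ +90°: 247 + 90 = 337°
complement +180°: 337 + 180 = 517 → 517 − 360 = 157°
triadic ↑ +120°: 157 + 120 = 277°
split-comp 24° ↓ +156°: 277 + 156 = 433 → 433 − 360 = 73°
triadic ↓ −120°: 73 − 120 = -47 → -47 + 360 = 313°

313°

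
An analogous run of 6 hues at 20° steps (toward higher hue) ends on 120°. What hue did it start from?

5 steps of 20° (toward higher hue) give a net shift of +100°.
Start = end − shift: 120 − 100 = 20°

20°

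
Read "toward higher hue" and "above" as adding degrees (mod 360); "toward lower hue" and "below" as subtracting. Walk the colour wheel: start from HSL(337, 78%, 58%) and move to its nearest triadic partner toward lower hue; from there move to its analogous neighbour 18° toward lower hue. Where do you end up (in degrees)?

337 − 120 = 217°   (triadic ↓)
217 − 18 = 199°   (analog 18° ↓)

199°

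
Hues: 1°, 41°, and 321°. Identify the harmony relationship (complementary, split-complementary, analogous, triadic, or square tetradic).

Sort the hues: 1°, 41°, 321°.
Successive gaps around the wheel: 40°, 280°, 40°.
A run of hues at equal small steps (40°) with one large closing gap is an analogous group.

analogous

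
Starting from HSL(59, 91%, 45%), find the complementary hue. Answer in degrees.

59 + 180 = 239°

239°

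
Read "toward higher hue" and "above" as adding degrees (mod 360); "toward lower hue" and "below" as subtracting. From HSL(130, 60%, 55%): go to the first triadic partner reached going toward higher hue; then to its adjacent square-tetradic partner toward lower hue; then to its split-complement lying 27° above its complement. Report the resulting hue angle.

triadic ↑ +120°: 130 + 120 = 250°
square ↓ −90°: 250 − 90 = 160°
split-comp 27° ↑ +207°: 160 + 207 = 367 → 367 − 360 = 7°

7°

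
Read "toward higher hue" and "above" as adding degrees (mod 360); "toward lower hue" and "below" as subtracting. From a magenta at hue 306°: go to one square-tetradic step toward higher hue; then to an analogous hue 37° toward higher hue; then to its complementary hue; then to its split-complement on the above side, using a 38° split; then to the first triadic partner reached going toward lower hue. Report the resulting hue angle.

351°

306 + 90 = 396 → 396 − 360 = 36°   (square ↑)
36 + 37 = 73°   (analog 37° ↑)
73 + 180 = 253°   (complement)
253 + 218 = 471 → 471 − 360 = 111°   (split-comp 38° ↑)
111 − 120 = -9 → -9 + 360 = 351°   (triadic ↓)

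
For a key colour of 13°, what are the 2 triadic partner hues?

A triad places three hues 120° apart.
13 + 120 = 133°
13 + 240 = 253°

133° and 253°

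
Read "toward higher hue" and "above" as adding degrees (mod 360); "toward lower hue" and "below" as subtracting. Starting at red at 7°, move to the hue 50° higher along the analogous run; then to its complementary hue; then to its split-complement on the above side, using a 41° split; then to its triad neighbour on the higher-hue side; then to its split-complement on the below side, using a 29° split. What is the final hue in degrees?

analog 50° ↑ +50°: 7 + 50 = 57°
complement +180°: 57 + 180 = 237°
split-comp 41° ↑ +221°: 237 + 221 = 458 → 458 − 360 = 98°
triadic ↑ +120°: 98 + 120 = 218°
split-comp 29° ↓ +151°: 218 + 151 = 369 → 369 − 360 = 9°

9°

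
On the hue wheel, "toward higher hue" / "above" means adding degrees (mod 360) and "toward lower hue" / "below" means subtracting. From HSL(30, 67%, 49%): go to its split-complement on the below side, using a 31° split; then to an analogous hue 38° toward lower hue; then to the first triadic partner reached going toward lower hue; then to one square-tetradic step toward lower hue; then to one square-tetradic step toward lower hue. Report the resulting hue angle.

201°

30 + 149 = 179°   (split-comp 31° ↓)
179 − 38 = 141°   (analog 38° ↓)
141 − 120 = 21°   (triadic ↓)
21 − 90 = -69 → -69 + 360 = 291°   (square ↓)
291 − 90 = 201°   (square ↓)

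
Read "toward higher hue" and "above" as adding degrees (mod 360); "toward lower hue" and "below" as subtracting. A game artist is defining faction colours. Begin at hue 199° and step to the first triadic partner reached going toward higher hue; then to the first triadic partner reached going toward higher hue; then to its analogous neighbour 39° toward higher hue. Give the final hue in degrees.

199 + 120 = 319°   (triadic ↑)
319 + 120 = 439 → 439 − 360 = 79°   (triadic ↑)
79 + 39 = 118°   (analog 39° ↑)

118°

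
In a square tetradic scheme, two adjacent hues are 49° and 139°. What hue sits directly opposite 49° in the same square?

229°

A square tetradic scheme places four hues 90° apart; opposite corners are 180° apart.
49 + 180 = 229°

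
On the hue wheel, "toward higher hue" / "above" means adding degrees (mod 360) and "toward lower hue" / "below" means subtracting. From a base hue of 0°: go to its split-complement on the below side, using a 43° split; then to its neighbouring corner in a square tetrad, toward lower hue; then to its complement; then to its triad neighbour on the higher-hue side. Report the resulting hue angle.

347°

0 + 137 = 137°   (split-comp 43° ↓)
137 − 90 = 47°   (square ↓)
47 + 180 = 227°   (complement)
227 + 120 = 347°   (triadic ↑)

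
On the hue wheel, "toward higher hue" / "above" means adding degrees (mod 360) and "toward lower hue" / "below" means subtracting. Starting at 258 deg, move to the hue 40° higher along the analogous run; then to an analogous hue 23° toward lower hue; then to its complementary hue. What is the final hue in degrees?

95°

+40° (analog 40° ↑): 258 + 40 = 298°
−23° (analog 23° ↓): 298 − 23 = 275°
+180° (complement): 275 + 180 = 455 → 455 − 360 = 95°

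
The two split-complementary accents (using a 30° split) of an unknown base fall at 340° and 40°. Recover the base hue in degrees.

190°

The accents sit 30° either side of the complement, so the complement is their short-arc midpoint on the wheel.
Short-arc midpoint of 340° and 40°: 10°.
Base is 180° from the complement: 10 − 180 = -170 → -170 + 360 = 190°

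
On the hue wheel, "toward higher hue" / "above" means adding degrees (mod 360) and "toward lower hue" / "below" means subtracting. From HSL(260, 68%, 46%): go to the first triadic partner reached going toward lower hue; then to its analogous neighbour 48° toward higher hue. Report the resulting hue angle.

triadic ↓ −120°: 260 − 120 = 140°
analog 48° ↑ +48°: 140 + 48 = 188°

188°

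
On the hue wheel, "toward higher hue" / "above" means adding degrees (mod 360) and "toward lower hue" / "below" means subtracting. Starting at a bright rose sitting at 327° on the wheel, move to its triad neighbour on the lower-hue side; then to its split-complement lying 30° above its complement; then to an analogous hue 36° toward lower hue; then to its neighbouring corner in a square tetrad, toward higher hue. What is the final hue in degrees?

−120° (triadic ↓): 327 − 120 = 207°
+210° (split-comp 30° ↑): 207 + 210 = 417 → 417 − 360 = 57°
−36° (analog 36° ↓): 57 − 36 = 21°
+90° (square ↑): 21 + 90 = 111°

111°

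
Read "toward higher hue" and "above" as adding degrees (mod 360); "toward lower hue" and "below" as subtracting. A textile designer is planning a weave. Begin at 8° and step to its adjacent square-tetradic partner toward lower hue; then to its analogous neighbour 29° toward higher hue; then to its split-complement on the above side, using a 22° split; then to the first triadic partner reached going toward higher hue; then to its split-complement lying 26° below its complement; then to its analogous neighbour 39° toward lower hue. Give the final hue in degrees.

−90° (square ↓): 8 − 90 = -82 → -82 + 360 = 278°
+29° (analog 29° ↑): 278 + 29 = 307°
+202° (split-comp 22° ↑): 307 + 202 = 509 → 509 − 360 = 149°
+120° (triadic ↑): 149 + 120 = 269°
+154° (split-comp 26° ↓): 269 + 154 = 423 → 423 − 360 = 63°
−39° (analog 39° ↓): 63 − 39 = 24°

24°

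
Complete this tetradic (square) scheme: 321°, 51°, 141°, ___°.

A square tetradic scheme places four hues every 90°.
The full set through 51° is {51°, 141°, 231°, 321°}.
Given {51°, 141°, 321°}, the missing hue is 231°.

231°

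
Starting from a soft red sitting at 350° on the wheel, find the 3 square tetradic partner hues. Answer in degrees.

350 + 90 = 440 → 440 − 360 = 80°
350 + 180 = 530 → 530 − 360 = 170°
350 + 270 = 620 → 620 − 360 = 260°

80°, 170°, and 260°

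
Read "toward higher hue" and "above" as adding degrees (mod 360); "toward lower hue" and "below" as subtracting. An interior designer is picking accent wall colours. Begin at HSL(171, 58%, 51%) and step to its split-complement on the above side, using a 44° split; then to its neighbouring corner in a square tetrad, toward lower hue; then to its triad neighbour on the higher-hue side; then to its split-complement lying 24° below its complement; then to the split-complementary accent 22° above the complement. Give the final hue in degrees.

63°

+224° (split-comp 44° ↑): 171 + 224 = 395 → 395 − 360 = 35°
−90° (square ↓): 35 − 90 = -55 → -55 + 360 = 305°
+120° (triadic ↑): 305 + 120 = 425 → 425 − 360 = 65°
+156° (split-comp 24° ↓): 65 + 156 = 221°
+202° (split-comp 22° ↑): 221 + 202 = 423 → 423 − 360 = 63°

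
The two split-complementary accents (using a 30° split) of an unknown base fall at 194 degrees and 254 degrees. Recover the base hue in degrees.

44°

The accents sit 30° either side of the complement, so the complement is their short-arc midpoint on the wheel.
Short-arc midpoint of 194° and 254°: 224°.
Base is 180° from the complement: 224 − 180 = 44°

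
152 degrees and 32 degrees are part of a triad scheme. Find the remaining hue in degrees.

272°

A triad places three hues 120° apart.
The full set through 32° is {32°, 152°, 272°}.
Given {32°, 152°}, the missing hue is 272°.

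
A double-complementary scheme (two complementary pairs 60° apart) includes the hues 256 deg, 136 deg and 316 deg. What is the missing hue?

A rectangular tetradic uses two complementary pairs 60° apart: offsets 0°, 60°, 180°, 240°.
Among {136°, 256°, 316°}, 316° and 136° are a 180° pair.
The remaining hue 256° needs its own complement: 256 + 180 = 436 → 436 − 360 = 76°

76°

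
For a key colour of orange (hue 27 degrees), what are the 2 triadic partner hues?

147° and 267°

A triad places three hues 120° apart.
27 + 120 = 147°
27 + 240 = 267°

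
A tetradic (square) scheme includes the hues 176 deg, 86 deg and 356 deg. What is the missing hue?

266°

A square tetradic scheme places four hues every 90°.
The full set through 86° is {86°, 176°, 266°, 356°}.
Given {86°, 176°, 356°}, the missing hue is 266°.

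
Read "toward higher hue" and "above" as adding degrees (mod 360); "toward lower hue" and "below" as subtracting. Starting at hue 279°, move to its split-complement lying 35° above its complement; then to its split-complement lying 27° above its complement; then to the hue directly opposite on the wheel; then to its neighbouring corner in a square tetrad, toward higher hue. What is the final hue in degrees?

251°

+215° (split-comp 35° ↑): 279 + 215 = 494 → 494 − 360 = 134°
+207° (split-comp 27° ↑): 134 + 207 = 341°
+180° (complement): 341 + 180 = 521 → 521 − 360 = 161°
+90° (square ↑): 161 + 90 = 251°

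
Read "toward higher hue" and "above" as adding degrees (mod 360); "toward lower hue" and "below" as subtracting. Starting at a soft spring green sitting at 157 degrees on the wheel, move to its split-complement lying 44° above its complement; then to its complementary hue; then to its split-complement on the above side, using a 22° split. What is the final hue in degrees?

split-comp 44° ↑ +224°: 157 + 224 = 381 → 381 − 360 = 21°
complement +180°: 21 + 180 = 201°
split-comp 22° ↑ +202°: 201 + 202 = 403 → 403 − 360 = 43°

43°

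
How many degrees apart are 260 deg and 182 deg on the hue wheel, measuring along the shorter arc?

|260 − 182| = 78.
78 ≤ 180, so the shorter arc is 78°.

78°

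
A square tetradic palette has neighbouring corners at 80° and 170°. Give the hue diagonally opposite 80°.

260°

A square tetradic scheme places four hues 90° apart; opposite corners are 180° apart.
80 + 180 = 260°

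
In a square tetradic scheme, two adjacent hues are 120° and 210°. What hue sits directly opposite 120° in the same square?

300°

A square tetradic scheme places four hues 90° apart; opposite corners are 180° apart.
120 + 180 = 300°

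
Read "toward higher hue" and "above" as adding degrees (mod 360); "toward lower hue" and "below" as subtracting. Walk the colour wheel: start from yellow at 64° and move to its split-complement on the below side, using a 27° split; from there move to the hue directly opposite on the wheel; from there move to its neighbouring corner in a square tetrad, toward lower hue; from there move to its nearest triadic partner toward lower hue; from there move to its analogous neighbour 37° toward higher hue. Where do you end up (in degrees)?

224°

64 + 153 = 217°   (split-comp 27° ↓)
217 + 180 = 397 → 397 − 360 = 37°   (complement)
37 − 90 = -53 → -53 + 360 = 307°   (square ↓)
307 − 120 = 187°   (triadic ↓)
187 + 37 = 224°   (analog 37° ↑)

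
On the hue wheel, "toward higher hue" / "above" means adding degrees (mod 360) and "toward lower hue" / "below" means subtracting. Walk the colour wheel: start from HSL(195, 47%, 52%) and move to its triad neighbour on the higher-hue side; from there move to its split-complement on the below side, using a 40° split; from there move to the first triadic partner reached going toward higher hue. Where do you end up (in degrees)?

215°

+120° (triadic ↑): 195 + 120 = 315°
+140° (split-comp 40° ↓): 315 + 140 = 455 → 455 − 360 = 95°
+120° (triadic ↑): 95 + 120 = 215°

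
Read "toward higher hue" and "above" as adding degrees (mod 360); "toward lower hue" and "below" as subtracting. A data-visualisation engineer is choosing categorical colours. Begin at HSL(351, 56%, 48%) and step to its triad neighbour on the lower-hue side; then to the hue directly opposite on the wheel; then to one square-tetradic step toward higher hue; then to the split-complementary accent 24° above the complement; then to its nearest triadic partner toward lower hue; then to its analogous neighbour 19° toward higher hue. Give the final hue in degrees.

244°

triadic ↓ −120°: 351 − 120 = 231°
complement +180°: 231 + 180 = 411 → 411 − 360 = 51°
square ↑ +90°: 51 + 90 = 141°
split-comp 24° ↑ +204°: 141 + 204 = 345°
triadic ↓ −120°: 345 − 120 = 225°
analog 19° ↑ +19°: 225 + 19 = 244°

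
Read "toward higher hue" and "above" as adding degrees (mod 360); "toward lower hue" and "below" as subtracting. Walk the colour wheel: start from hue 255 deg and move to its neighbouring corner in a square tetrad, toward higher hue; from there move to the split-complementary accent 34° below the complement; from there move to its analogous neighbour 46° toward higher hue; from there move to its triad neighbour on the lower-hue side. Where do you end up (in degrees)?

57°

255 + 90 = 345°   (square ↑)
345 + 146 = 491 → 491 − 360 = 131°   (split-comp 34° ↓)
131 + 46 = 177°   (analog 46° ↑)
177 − 120 = 57°   (triadic ↓)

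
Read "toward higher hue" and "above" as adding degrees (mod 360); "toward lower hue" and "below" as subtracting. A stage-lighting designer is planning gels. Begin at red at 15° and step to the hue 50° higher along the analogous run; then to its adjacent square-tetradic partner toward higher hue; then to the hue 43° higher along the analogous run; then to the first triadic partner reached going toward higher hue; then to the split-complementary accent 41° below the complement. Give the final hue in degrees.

97°

+50° (analog 50° ↑): 15 + 50 = 65°
+90° (square ↑): 65 + 90 = 155°
+43° (analog 43° ↑): 155 + 43 = 198°
+120° (triadic ↑): 198 + 120 = 318°
+139° (split-comp 41° ↓): 318 + 139 = 457 → 457 − 360 = 97°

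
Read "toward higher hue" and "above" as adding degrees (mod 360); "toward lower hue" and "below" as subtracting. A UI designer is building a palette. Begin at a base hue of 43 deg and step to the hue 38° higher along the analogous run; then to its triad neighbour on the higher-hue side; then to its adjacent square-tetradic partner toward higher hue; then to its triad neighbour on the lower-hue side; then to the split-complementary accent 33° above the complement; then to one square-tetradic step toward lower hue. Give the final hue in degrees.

+38° (analog 38° ↑): 43 + 38 = 81°
+120° (triadic ↑): 81 + 120 = 201°
+90° (square ↑): 201 + 90 = 291°
−120° (triadic ↓): 291 − 120 = 171°
+213° (split-comp 33° ↑): 171 + 213 = 384 → 384 − 360 = 24°
−90° (square ↓): 24 − 90 = -66 → -66 + 360 = 294°

294°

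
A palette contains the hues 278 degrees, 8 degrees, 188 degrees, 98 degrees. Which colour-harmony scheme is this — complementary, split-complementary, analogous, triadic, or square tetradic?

Sort the hues: 8°, 98°, 188°, 278°.
Successive gaps around the wheel: 90°, 90°, 90°, 90°.
Four hues every 90° form a square tetradic scheme.

square tetradic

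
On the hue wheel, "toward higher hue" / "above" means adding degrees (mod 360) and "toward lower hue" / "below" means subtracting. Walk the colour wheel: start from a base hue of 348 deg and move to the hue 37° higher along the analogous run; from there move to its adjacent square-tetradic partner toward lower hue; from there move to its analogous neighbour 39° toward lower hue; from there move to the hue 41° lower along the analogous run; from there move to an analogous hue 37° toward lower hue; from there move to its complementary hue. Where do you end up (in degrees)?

358°

analog 37° ↑ +37°: 348 + 37 = 385 → 385 − 360 = 25°
square ↓ −90°: 25 − 90 = -65 → -65 + 360 = 295°
analog 39° ↓ −39°: 295 − 39 = 256°
analog 41° ↓ −41°: 256 − 41 = 215°
analog 37° ↓ −37°: 215 − 37 = 178°
complement +180°: 178 + 180 = 358°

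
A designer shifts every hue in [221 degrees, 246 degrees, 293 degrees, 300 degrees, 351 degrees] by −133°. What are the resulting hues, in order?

88°, 113°, 160°, 167°, 218°

221 − 133 = 88°
246 − 133 = 113°
293 − 133 = 160°
300 − 133 = 167°
351 − 133 = 218°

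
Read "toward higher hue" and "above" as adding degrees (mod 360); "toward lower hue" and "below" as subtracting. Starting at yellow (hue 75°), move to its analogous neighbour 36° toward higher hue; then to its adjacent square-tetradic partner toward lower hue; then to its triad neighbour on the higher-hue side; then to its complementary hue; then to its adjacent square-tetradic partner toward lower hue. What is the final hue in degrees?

231°

analog 36° ↑ +36°: 75 + 36 = 111°
square ↓ −90°: 111 − 90 = 21°
triadic ↑ +120°: 21 + 120 = 141°
complement +180°: 141 + 180 = 321°
square ↓ −90°: 321 − 90 = 231°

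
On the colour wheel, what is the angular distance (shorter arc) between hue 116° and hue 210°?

|116 − 210| = 94.
94 ≤ 180, so the shorter arc is 94°.

94°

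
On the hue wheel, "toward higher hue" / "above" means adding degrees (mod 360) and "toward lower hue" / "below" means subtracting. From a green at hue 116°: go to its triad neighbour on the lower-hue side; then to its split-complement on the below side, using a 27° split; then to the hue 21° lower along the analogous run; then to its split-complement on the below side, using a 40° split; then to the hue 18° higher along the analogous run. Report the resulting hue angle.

116 − 120 = -4 → -4 + 360 = 356°   (triadic ↓)
356 + 153 = 509 → 509 − 360 = 149°   (split-comp 27° ↓)
149 − 21 = 128°   (analog 21° ↓)
128 + 140 = 268°   (split-comp 40° ↓)
268 + 18 = 286°   (analog 18° ↑)

286°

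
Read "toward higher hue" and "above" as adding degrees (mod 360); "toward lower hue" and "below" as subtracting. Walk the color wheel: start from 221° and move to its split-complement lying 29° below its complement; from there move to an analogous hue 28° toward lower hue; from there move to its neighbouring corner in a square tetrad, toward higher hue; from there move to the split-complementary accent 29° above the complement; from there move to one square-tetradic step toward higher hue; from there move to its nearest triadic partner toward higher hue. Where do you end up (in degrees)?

133°

split-comp 29° ↓ +151°: 221 + 151 = 372 → 372 − 360 = 12°
analog 28° ↓ −28°: 12 − 28 = -16 → -16 + 360 = 344°
square ↑ +90°: 344 + 90 = 434 → 434 − 360 = 74°
split-comp 29° ↑ +209°: 74 + 209 = 283°
square ↑ +90°: 283 + 90 = 373 → 373 − 360 = 13°
triadic ↑ +120°: 13 + 120 = 133°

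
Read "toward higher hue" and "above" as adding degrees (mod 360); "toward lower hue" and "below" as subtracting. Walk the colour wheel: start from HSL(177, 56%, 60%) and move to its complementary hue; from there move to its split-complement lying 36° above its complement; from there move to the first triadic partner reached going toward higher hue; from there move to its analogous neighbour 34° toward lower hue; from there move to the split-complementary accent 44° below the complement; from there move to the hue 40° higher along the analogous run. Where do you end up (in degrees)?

115°

complement +180°: 177 + 180 = 357°
split-comp 36° ↑ +216°: 357 + 216 = 573 → 573 − 360 = 213°
triadic ↑ +120°: 213 + 120 = 333°
analog 34° ↓ −34°: 333 − 34 = 299°
split-comp 44° ↓ +136°: 299 + 136 = 435 → 435 − 360 = 75°
analog 40° ↑ +40°: 75 + 40 = 115°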